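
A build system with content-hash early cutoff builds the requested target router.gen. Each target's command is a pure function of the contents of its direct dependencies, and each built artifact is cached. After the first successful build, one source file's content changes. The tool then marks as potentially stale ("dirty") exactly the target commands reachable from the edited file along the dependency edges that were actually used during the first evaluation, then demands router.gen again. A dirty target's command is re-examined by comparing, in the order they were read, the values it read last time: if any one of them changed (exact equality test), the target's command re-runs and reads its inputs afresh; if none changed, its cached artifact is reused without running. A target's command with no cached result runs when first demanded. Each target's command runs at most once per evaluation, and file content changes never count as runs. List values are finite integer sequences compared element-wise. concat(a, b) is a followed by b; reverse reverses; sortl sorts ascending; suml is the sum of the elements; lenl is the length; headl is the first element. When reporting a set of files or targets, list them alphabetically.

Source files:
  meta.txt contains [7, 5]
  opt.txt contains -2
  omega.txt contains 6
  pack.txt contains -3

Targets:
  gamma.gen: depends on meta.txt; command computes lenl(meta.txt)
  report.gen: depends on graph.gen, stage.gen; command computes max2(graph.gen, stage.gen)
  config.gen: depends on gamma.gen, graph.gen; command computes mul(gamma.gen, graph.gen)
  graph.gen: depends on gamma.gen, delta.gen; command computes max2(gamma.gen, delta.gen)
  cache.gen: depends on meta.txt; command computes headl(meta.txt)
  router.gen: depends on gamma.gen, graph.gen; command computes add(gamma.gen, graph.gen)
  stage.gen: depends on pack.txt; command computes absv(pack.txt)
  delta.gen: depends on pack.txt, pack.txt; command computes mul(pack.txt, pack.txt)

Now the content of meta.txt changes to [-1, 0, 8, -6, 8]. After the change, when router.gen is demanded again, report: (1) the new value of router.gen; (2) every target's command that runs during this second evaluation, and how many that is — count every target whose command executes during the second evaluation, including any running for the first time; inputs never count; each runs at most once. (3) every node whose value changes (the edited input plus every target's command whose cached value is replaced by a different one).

New value of router.gen: 14.
Target commands that run: gamma.gen, graph.gen, router.gen — 3 in total.
Values that change: gamma.gen, meta.txt, router.gen.

First evaluation (everything demanded from the output):
  delta.gen = mul(-3, -3) = 9
  gamma.gen = lenl([7, 5]) = 2
  graph.gen = max2(2, 9) = 9
  router.gen = add(2, 9) = 11

Propagation after the edit:
  gamma.gen: runs — meta.txt [7, 5]->[-1, 0, 8, -6, 8]; result 5.
  graph.gen: runs — gamma.gen 2->5; result 9 (same value as before).
  router.gen: runs — gamma.gen 2->5; result 14.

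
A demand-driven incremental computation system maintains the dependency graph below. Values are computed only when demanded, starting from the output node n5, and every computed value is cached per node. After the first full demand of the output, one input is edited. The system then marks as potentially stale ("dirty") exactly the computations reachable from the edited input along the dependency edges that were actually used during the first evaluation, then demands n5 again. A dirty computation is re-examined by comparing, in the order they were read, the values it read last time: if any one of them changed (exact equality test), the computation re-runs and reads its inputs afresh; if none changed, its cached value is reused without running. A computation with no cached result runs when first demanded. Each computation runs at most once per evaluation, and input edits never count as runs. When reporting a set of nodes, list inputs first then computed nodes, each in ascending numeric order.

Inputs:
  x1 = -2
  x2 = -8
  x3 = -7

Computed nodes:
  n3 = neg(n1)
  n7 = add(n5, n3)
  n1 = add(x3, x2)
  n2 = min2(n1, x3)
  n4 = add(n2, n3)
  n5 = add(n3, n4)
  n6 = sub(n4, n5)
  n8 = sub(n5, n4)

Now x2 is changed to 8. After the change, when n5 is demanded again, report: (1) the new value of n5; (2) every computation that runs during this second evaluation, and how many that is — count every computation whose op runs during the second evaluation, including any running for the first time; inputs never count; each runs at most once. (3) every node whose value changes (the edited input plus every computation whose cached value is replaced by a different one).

First evaluation (everything demanded from the output):
  n1 = add(-7, -8) = -15
  n2 = min2(-15, -7) = -15
  n3 = neg(-15) = 15
  n4 = add(-15, 15) = 0
  n5 = add(15, 0) = 15

Propagation after the edit:
  n1: runs — x2 -8->8; result 1.
  n2: runs — n1 -15->1; result -7.
  n3: runs — n1 -15->1; result -1.
  n4: runs — n2 -15->-7; n3 15->-1; result -8.
  n5: runs — n3 15->-1; n4 0->-8; result -9.

New value of n5: -9.
Computations that run: n1, n2, n3, n4, n5 — 5 in total.
Values that change: x2, n1, n2, n3, n4, n5.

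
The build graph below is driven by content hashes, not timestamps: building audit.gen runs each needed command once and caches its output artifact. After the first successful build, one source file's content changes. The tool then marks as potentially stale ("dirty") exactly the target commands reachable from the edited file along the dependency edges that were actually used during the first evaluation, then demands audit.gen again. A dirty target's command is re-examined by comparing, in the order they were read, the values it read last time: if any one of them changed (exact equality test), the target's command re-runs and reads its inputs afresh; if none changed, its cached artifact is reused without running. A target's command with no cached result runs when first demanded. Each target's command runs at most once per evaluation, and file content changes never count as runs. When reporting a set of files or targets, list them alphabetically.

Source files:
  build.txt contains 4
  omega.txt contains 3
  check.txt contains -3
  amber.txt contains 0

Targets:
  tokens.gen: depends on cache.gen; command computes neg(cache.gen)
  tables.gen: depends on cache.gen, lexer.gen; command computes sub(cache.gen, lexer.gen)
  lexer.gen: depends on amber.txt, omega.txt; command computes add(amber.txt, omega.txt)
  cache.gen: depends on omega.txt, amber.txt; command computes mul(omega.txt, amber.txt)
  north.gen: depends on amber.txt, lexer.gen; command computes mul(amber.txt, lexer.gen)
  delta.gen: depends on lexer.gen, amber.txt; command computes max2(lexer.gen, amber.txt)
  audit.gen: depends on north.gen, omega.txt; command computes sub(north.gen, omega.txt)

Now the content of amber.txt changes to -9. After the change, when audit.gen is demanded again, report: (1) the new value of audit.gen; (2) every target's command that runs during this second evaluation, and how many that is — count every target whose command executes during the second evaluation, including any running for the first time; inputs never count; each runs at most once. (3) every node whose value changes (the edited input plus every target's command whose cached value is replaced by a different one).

audit.gen now evaluates to 51.
Run set: audit.gen, lexer.gen, north.gen (3 run).
Changed values: amber.txt, audit.gen, lexer.gen, north.gen.

Initial pass — values computed on the first demand:
  lexer.gen = add(0, 3) = 3
  north.gen = mul(0, 3) = 0
  audit.gen = sub(0, 3) = -3

Second demand — change propagation:
  lexer.gen: re-runs because amber.txt 0->-9; new result -6.
  north.gen: re-runs because amber.txt 0->-9; lexer.gen 3->-6; new result 54.
  audit.gen: re-runs because north.gen 0->54; new result 51.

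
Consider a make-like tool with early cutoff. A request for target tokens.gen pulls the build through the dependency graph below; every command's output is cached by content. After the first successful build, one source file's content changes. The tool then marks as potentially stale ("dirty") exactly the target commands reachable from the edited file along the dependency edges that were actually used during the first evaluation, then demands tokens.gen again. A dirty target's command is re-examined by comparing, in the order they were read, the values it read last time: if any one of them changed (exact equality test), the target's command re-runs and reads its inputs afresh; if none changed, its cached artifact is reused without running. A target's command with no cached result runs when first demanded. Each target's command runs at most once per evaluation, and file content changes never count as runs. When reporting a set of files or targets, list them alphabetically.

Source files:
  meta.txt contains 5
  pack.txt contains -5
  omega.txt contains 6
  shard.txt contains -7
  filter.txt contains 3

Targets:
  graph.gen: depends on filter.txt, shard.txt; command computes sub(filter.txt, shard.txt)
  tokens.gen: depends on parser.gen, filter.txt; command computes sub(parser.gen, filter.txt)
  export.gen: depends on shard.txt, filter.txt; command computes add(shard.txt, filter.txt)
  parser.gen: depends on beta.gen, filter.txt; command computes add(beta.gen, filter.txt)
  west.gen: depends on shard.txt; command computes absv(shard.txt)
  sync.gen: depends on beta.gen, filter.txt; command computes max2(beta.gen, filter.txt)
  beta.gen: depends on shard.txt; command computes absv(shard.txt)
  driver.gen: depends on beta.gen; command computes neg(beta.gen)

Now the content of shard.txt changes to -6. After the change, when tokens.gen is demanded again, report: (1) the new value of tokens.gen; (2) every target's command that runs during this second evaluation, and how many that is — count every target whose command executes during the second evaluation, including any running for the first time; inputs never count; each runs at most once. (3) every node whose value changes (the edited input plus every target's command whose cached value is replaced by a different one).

Demanding tokens.gen again yields 6.
3 target commands run: beta.gen, parser.gen, tokens.gen.
The nodes whose values change: beta.gen, parser.gen, shard.txt, tokens.gen.

First demand of the output computes:
  beta.gen = absv(-7) = 7
  parser.gen = add(7, 3) = 10
  tokens.gen = sub(10, 3) = 7

After the edit, cleaning proceeds:
  beta.gen: a read changed (shard.txt -7->-6) — executes, giving 6.
  parser.gen: a read changed (beta.gen 7->6) — executes, giving 9.
  tokens.gen: a read changed (parser.gen 10->9) — executes, giving 6.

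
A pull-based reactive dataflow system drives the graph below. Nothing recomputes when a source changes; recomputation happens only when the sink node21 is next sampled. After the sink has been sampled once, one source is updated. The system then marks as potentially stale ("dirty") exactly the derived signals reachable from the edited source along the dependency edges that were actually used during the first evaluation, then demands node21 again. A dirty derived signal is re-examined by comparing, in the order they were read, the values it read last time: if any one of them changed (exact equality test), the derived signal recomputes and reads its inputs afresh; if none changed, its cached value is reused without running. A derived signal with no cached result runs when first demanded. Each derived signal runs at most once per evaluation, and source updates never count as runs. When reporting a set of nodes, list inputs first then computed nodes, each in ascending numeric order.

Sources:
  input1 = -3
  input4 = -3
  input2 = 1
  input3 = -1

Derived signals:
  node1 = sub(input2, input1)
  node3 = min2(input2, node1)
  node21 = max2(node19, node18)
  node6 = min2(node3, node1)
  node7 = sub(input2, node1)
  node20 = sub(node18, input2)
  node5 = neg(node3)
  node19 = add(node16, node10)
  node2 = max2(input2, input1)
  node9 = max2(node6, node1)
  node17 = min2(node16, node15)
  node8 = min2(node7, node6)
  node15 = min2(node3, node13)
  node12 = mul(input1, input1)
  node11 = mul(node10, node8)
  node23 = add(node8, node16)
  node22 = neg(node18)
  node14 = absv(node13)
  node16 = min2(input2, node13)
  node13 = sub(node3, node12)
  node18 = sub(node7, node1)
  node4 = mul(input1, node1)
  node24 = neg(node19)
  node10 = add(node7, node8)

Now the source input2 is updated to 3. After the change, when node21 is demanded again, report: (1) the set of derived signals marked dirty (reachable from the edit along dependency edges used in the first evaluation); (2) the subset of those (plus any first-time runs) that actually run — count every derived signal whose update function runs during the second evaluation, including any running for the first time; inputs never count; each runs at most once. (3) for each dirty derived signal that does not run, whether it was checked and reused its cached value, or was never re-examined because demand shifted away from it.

First evaluation (everything demanded from the output):
  node1 = sub(1, -3) = 4
  node3 = min2(1, 4) = 1
  node6 = min2(1, 4) = 1
  node7 = sub(1, 4) = -3
  node8 = min2(-3, 1) = -3
  node10 = add(-3, -3) = -6
  node12 = mul(-3, -3) = 9
  node13 = sub(1, 9) = -8
  node16 = min2(1, -8) = -8
  node18 = sub(-3, 4) = -7
  node19 = add(-8, -6) = -14
  node21 = max2(-14, -7) = -7

Propagation after the edit:
  node1: runs — input2 1->3; result 6.
  node3: runs — input2 1->3; node1 4->6; result 3.
  node6: runs — node3 1->3; node1 4->6; result 3.
  node7: runs — input2 1->3; node1 4->6; result -3 (same value as before).
  node8: runs — node6 1->3; result -3 (same value as before).
  node10: checked — values it read are unchanged (node7 unchanged, node8 unchanged); reused cached -6 without running.
  node13: runs — node3 1->3; result -6.
  node16: runs — input2 1->3; node13 -8->-6; result -6.
  node18: runs — node1 4->6; result -9.
  node19: runs — node16 -8->-6; result -12.
  node21: runs — node19 -14->-12; node18 -7->-9; result -9.

Key observation: the cutoff stops propagation at node10 — its inputs' values are unchanged, so it reuses its cache.

Marked dirty: node1, node3, node6, node7, node8, node10, node13, node16, node18, node19, node21.
Derived signals that run: node1, node3, node6, node7, node8, node13, node16, node18, node19, node21 — 10 in total.
Checked but reused from cache: node10.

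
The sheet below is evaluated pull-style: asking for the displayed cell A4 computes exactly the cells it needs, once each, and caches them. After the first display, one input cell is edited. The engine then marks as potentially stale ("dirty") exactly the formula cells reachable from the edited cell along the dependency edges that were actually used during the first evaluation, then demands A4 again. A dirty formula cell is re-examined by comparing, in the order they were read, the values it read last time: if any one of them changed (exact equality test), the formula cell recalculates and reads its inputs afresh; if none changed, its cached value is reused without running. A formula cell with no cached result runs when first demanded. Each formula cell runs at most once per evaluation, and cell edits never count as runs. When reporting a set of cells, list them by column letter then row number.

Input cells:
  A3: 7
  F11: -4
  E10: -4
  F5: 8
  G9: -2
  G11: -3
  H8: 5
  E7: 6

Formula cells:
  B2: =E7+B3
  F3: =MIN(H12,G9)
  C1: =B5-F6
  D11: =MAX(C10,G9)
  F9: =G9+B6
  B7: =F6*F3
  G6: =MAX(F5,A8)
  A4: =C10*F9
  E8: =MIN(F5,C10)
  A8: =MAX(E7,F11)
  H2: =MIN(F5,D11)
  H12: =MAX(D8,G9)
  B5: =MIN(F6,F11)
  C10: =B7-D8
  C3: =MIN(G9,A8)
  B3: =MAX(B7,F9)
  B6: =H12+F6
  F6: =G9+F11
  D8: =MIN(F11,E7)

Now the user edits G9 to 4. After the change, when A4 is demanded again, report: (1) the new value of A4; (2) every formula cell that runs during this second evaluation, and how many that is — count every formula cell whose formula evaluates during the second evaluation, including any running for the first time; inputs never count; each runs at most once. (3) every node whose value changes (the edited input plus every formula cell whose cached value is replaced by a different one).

Demanding A4 again yields 32.
8 formula cells run: A4, B6, B7, C10, F3, F6, F9, H12.
The nodes whose values change: A4, B6, B7, C10, F3, F6, F9, G9, H12.

First demand of the output computes:
  D8 = MIN(-4, 6) = -4
  F6 = -2 + -4 = -6
  H12 = MAX(-4, -2) = -2
  B6 = -2 + -6 = -8
  F3 = MIN(-2, -2) = -2
  B7 = -6 * -2 = 12
  C10 = 12 - -4 = 16
  F9 = -2 + -8 = -10
  A4 = 16 * -10 = -160

After the edit, cleaning proceeds:
  F6: a read changed (G9 -2->4) — executes, giving 0.
  H12: a read changed (G9 -2->4) — executes, giving 4.
  B6: a read changed (H12 -2->4; F6 -6->0) — executes, giving 4.
  F3: a read changed (H12 -2->4; G9 -2->4) — executes, giving 4.
  B7: a read changed (F6 -6->0; F3 -2->4) — executes, giving 0.
  C10: a read changed (B7 12->0) — executes, giving 4.
  F9: a read changed (G9 -2->4; B6 -8->4) — executes, giving 8.
  A4: a read changed (C10 16->4; F9 -10->8) — executes, giving 32.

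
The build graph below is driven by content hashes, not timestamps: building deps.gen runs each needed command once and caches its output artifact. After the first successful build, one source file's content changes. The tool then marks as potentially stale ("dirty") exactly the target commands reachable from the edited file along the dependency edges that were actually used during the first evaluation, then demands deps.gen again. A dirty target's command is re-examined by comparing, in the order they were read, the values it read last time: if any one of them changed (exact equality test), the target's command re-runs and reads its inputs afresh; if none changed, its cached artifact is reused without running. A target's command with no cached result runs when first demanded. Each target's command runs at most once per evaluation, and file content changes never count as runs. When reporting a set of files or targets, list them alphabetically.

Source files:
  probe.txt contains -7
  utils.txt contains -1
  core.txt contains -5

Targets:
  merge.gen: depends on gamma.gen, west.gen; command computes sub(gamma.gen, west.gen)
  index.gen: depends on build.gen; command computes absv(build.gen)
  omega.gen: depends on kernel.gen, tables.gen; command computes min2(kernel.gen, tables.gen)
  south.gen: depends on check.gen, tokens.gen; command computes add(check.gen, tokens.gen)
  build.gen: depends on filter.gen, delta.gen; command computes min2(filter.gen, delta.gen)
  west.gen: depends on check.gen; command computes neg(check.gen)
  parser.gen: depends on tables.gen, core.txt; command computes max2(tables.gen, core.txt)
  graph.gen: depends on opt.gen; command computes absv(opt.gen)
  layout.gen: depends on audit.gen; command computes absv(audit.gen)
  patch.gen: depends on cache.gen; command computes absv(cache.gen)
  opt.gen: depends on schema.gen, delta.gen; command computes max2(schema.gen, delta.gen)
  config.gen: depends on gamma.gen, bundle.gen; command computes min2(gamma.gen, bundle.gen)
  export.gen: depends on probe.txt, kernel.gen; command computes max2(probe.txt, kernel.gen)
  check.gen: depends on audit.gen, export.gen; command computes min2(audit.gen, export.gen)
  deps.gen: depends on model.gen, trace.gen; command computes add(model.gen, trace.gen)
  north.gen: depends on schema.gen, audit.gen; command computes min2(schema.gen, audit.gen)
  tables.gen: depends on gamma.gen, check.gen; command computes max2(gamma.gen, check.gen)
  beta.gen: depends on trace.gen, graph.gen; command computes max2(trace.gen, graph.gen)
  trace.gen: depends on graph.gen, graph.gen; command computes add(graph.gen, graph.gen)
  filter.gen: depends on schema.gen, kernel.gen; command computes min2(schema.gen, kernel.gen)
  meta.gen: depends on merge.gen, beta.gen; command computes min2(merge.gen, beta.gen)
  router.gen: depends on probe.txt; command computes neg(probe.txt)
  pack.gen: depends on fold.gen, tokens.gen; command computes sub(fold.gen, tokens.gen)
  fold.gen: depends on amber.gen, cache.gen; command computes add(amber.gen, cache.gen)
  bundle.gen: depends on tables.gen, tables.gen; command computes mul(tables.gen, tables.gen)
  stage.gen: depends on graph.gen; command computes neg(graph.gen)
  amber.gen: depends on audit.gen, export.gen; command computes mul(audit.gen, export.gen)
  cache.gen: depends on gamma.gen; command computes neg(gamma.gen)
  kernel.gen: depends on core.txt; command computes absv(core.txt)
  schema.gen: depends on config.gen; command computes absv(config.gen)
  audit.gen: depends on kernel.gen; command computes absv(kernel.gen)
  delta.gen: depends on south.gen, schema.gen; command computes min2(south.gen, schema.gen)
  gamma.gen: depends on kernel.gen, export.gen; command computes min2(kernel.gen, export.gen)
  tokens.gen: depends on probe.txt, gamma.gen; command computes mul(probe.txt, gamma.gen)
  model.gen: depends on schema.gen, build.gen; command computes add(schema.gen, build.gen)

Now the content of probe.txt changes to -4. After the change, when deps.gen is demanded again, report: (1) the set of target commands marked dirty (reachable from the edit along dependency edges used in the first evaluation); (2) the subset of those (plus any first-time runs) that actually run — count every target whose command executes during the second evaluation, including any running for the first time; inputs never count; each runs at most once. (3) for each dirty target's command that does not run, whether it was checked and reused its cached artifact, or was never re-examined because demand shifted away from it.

Dirty set: build.gen, bundle.gen, check.gen, config.gen, delta.gen, deps.gen, export.gen, filter.gen, gamma.gen, graph.gen, model.gen, opt.gen, schema.gen, south.gen, tables.gen, tokens.gen, trace.gen.
Run set: build.gen, delta.gen, deps.gen, export.gen, model.gen, opt.gen, south.gen, tokens.gen (8 run).
Re-examined without running (cache reused): bundle.gen, check.gen, config.gen, filter.gen, gamma.gen, graph.gen, schema.gen, tables.gen, trace.gen.
The important point: at gamma.gen every value read last time is unchanged, so the dirty flag clears without a run.

Initial pass — values computed on the first demand:
  kernel.gen = absv(-5) = 5
  audit.gen = absv(5) = 5
  export.gen = max2(-7, 5) = 5
  check.gen = min2(5, 5) = 5
  gamma.gen = min2(5, 5) = 5
  tables.gen = max2(5, 5) = 5
  bundle.gen = mul(5, 5) = 25
  config.gen = min2(5, 25) = 5
  schema.gen = absv(5) = 5
  filter.gen = min2(5, 5) = 5
  tokens.gen = mul(-7, 5) = -35
  south.gen = add(5, -35) = -30
  delta.gen = min2(-30, 5) = -30
  build.gen = min2(5, -30) = -30
  model.gen = add(5, -30) = -25
  opt.gen = max2(5, -30) = 5
  graph.gen = absv(5) = 5
  trace.gen = add(5, 5) = 10
  deps.gen = add(-25, 10) = -15

Second demand — change propagation:
  export.gen: re-runs because probe.txt -7->-4; new result 5 (unchanged).
  check.gen: re-examined; everything it read last time is the same (audit.gen unchanged, export.gen unchanged) — cache 5 kept, no run.
  gamma.gen: re-examined; everything it read last time is the same (kernel.gen unchanged, export.gen unchanged) — cache 5 kept, no run.
  tables.gen: re-examined; everything it read last time is the same (gamma.gen unchanged, check.gen unchanged) — cache 5 kept, no run.
  bundle.gen: re-examined; everything it read last time is the same (tables.gen unchanged, tables.gen unchanged) — cache 25 kept, no run.
  config.gen: re-examined; everything it read last time is the same (gamma.gen unchanged, bundle.gen unchanged) — cache 5 kept, no run.
  schema.gen: re-examined; everything it read last time is the same (config.gen unchanged) — cache 5 kept, no run.
  filter.gen: re-examined; everything it read last time is the same (schema.gen unchanged, kernel.gen unchanged) — cache 5 kept, no run.
  tokens.gen: re-runs because probe.txt -7->-4; new result -20.
  south.gen: re-runs because tokens.gen -35->-20; new result -15.
  delta.gen: re-runs because south.gen -30->-15; new result -15.
  build.gen: re-runs because delta.gen -30->-15; new result -15.
  model.gen: re-runs because build.gen -30->-15; new result -10.
  opt.gen: re-runs because delta.gen -30->-15; new result 5 (unchanged).
  graph.gen: re-examined; everything it read last time is the same (opt.gen unchanged) — cache 5 kept, no run.
  trace.gen: re-examined; everything it read last time is the same (graph.gen unchanged, graph.gen unchanged) — cache 10 kept, no run.
  deps.gen: re-runs because model.gen -25->-10; new result 0.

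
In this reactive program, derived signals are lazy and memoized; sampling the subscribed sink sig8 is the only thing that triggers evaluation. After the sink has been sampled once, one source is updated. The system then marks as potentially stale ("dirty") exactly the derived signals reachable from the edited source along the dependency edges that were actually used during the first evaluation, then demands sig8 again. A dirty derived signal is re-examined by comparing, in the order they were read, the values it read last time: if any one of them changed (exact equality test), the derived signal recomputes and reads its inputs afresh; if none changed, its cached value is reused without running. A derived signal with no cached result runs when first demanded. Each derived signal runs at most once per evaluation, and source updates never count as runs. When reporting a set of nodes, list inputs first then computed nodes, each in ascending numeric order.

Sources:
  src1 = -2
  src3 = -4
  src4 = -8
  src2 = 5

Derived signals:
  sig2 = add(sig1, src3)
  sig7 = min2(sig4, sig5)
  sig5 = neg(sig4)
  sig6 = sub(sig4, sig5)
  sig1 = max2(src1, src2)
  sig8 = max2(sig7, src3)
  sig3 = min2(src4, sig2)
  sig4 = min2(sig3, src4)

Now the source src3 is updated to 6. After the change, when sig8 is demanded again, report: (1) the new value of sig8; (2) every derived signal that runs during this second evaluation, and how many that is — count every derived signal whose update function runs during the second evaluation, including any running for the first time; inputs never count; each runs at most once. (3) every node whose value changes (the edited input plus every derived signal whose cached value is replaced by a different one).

Demanding sig8 again yields 6.
3 derived signals run: sig2, sig3, sig8.
The nodes whose values change: src3, sig2, sig8.
Note where the cutoff bites: sig4 is checked, finds nothing changed, and keeps its cache.

First demand of the output computes:
  sig1 = max2(-2, 5) = 5
  sig2 = add(5, -4) = 1
  sig3 = min2(-8, 1) = -8
  sig4 = min2(-8, -8) = -8
  sig5 = neg(-8) = 8
  sig7 = min2(-8, 8) = -8
  sig8 = max2(-8, -4) = -4

After the edit, cleaning proceeds:
  sig2: a read changed (src3 -4->6) — executes, giving 11.
  sig3: a read changed (sig2 1->11) — executes, giving -8 — identical to its old value.
  sig4: dirty, but its reads are unchanged (sig3 unchanged, src4 unchanged); cached -8 stands.
  sig5: dirty, but its reads are unchanged (sig4 unchanged); cached 8 stands.
  sig7: dirty, but its reads are unchanged (sig4 unchanged, sig5 unchanged); cached -8 stands.
  sig8: a read changed (src3 -4->6) — executes, giving 6.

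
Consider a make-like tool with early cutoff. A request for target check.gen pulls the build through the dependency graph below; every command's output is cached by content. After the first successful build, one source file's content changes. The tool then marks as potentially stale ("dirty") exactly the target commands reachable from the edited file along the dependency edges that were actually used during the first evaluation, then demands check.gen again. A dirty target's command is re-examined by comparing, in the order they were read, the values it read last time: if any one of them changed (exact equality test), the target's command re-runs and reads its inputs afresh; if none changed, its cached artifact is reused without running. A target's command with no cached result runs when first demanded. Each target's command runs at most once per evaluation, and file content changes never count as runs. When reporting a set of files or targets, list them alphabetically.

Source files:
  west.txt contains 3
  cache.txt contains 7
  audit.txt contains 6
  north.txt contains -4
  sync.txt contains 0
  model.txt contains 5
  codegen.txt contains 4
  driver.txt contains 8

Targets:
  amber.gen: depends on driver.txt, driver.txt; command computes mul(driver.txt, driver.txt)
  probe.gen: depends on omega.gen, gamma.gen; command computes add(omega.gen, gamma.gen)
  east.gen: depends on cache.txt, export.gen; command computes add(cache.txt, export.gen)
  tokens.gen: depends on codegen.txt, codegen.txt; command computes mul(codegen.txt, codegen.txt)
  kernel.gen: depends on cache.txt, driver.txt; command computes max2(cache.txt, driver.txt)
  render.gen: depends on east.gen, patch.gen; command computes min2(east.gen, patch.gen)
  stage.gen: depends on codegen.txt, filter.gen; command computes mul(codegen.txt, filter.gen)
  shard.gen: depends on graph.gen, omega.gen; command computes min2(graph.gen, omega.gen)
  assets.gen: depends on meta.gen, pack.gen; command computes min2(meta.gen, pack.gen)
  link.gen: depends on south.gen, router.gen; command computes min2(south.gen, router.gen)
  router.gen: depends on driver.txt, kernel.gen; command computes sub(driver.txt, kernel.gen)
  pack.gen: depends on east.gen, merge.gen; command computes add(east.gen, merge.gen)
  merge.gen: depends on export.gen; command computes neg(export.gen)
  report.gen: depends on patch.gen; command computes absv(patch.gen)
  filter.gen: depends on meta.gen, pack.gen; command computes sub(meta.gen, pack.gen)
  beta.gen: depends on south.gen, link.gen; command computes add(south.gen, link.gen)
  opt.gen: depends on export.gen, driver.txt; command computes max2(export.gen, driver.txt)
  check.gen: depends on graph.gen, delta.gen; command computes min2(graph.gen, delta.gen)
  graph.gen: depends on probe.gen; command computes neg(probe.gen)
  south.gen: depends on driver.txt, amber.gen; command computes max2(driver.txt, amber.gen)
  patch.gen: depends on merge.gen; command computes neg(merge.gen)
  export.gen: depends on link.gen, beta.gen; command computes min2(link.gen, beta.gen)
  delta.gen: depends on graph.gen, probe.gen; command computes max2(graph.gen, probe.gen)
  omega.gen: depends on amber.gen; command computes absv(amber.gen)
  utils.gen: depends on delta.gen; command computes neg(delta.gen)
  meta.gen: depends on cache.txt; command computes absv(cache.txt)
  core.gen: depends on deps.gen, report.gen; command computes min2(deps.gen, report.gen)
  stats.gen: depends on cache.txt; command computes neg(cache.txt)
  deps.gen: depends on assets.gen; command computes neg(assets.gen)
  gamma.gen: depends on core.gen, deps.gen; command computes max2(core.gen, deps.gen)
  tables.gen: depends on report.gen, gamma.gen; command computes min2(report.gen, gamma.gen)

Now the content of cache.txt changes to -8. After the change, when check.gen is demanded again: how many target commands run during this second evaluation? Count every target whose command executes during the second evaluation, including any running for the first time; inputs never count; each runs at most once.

First demand of the output computes:
  amber.gen = mul(8, 8) = 64
  kernel.gen = max2(7, 8) = 8
  meta.gen = absv(7) = 7
  omega.gen = absv(64) = 64
  router.gen = sub(8, 8) = 0
  south.gen = max2(8, 64) = 64
  link.gen = min2(64, 0) = 0
  beta.gen = add(64, 0) = 64
  export.gen = min2(0, 64) = 0
  east.gen = add(7, 0) = 7
  merge.gen = neg(0) = 0
  pack.gen = add(7, 0) = 7
  assets.gen = min2(7, 7) = 7
  deps.gen = neg(7) = -7
  patch.gen = neg(0) = 0
  report.gen = absv(0) = 0
  core.gen = min2(-7, 0) = -7
  gamma.gen = max2(-7, -7) = -7
  probe.gen = add(64, -7) = 57
  graph.gen = neg(57) = -57
  delta.gen = max2(-57, 57) = 57
  check.gen = min2(-57, 57) = -57

After the edit, cleaning proceeds:
  kernel.gen: a read changed (cache.txt 7->-8) — executes, giving 8 — identical to its old value.
  meta.gen: a read changed (cache.txt 7->-8) — executes, giving 8.
  router.gen: dirty, but its reads are unchanged (driver.txt unchanged, kernel.gen unchanged); cached 0 stands.
  link.gen: dirty, but its reads are unchanged (south.gen unchanged, router.gen unchanged); cached 0 stands.
  beta.gen: dirty, but its reads are unchanged (south.gen unchanged, link.gen unchanged); cached 64 stands.
  export.gen: dirty, but its reads are unchanged (link.gen unchanged, beta.gen unchanged); cached 0 stands.
  east.gen: a read changed (cache.txt 7->-8) — executes, giving -8.
  merge.gen: dirty, but its reads are unchanged (export.gen unchanged); cached 0 stands.
  pack.gen: a read changed (east.gen 7->-8) — executes, giving -8.
  assets.gen: a read changed (meta.gen 7->8; pack.gen 7->-8) — executes, giving -8.
  deps.gen: a read changed (assets.gen 7->-8) — executes, giving 8.
  patch.gen: dirty, but its reads are unchanged (merge.gen unchanged); cached 0 stands.
  report.gen: dirty, but its reads are unchanged (patch.gen unchanged); cached 0 stands.
  core.gen: a read changed (deps.gen -7->8) — executes, giving 0.
  gamma.gen: a read changed (core.gen -7->0; deps.gen -7->8) — executes, giving 8.
  probe.gen: a read changed (gamma.gen -7->8) — executes, giving 72.
  graph.gen: a read changed (probe.gen 57->72) — executes, giving -72.
  delta.gen: a read changed (graph.gen -57->-72; probe.gen 57->72) — executes, giving 72.
  check.gen: a read changed (graph.gen -57->-72; delta.gen 57->72) — executes, giving -72.

Note where the cutoff bites: router.gen is checked, finds nothing changed, and keeps its cache.

12 target commands run: assets.gen, check.gen, core.gen, delta.gen, deps.gen, east.gen, gamma.gen, graph.gen, kernel.gen, meta.gen, pack.gen, probe.gen.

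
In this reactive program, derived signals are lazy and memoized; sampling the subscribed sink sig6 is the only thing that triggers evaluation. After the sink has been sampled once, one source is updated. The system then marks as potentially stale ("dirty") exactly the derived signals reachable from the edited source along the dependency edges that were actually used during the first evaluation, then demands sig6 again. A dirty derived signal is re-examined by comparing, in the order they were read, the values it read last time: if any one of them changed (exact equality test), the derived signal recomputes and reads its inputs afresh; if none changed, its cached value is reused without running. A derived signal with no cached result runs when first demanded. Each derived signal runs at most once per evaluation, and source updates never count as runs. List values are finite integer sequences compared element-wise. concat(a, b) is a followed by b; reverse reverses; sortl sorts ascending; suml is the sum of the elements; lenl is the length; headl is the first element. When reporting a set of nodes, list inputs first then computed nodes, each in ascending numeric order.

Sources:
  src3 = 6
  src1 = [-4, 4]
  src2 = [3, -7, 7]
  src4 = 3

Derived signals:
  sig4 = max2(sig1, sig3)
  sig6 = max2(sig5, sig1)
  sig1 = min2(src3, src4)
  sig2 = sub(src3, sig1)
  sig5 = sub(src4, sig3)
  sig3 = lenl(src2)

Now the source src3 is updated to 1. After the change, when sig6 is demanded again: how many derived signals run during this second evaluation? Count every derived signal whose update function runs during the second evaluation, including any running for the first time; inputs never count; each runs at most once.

2 derived signals run: sig1, sig6.

First demand of the output computes:
  sig1 = min2(6, 3) = 3
  sig3 = lenl([3, -7, 7]) = 3
  sig5 = sub(3, 3) = 0
  sig6 = max2(0, 3) = 3

After the edit, cleaning proceeds:
  sig1: a read changed (src3 6->1) — executes, giving 1.
  sig6: a read changed (sig1 3->1) — executes, giving 1.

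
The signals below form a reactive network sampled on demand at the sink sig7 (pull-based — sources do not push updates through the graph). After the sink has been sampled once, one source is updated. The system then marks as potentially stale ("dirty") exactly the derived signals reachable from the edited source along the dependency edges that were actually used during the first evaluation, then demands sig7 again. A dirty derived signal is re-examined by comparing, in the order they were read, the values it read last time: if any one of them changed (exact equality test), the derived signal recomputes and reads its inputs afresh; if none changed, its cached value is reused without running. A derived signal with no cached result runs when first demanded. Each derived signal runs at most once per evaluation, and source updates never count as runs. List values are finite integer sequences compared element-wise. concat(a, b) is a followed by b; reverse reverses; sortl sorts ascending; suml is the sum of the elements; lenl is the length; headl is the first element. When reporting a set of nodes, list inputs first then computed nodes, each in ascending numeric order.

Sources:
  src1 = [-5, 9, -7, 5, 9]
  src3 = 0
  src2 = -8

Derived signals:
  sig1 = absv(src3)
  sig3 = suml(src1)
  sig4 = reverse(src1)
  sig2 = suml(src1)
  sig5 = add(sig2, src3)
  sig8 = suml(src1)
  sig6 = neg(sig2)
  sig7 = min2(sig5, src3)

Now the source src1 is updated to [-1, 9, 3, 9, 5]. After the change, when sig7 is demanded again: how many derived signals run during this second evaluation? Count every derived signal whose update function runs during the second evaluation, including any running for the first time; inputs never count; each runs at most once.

Initial pass — values computed on the first demand:
  sig2 = suml([-5, 9, -7, 5, 9]) = 11
  sig5 = add(11, 0) = 11
  sig7 = min2(11, 0) = 0

Second demand — change propagation:
  sig2: re-runs because src1 [-5, 9, -7, 5, 9]->[-1, 9, 3, 9, 5]; new result 25.
  sig5: re-runs because sig2 11->25; new result 25.
  sig7: re-runs because sig5 11->25; new result 0 (unchanged).

Run set: sig2, sig5, sig7 (3 run).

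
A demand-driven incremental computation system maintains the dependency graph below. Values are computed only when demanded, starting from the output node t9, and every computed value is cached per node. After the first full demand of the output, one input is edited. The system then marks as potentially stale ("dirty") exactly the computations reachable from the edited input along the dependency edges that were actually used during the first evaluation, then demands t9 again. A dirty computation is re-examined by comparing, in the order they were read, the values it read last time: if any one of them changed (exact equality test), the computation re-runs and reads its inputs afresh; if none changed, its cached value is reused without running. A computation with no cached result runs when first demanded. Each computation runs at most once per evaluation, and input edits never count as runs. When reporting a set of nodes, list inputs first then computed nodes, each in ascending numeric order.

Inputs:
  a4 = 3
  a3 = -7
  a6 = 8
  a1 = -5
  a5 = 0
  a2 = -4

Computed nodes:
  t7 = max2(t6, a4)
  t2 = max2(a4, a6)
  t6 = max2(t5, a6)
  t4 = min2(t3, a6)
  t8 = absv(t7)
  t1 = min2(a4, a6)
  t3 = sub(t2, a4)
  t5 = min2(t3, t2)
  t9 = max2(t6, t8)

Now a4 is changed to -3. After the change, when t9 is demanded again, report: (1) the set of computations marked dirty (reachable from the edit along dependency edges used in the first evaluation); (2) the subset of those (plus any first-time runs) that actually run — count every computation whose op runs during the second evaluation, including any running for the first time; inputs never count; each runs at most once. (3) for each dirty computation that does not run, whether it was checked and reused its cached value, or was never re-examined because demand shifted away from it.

Marked dirty: t2, t3, t5, t6, t7, t8, t9.
Computations that run: t2, t3, t5, t6, t7 — 5 in total.
Checked but reused from cache: t8, t9.
Key observation: the cutoff stops propagation at t8 — its inputs' values are unchanged, so it reuses its cache.

First evaluation (everything demanded from the output):
  t2 = max2(3, 8) = 8
  t3 = sub(8, 3) = 5
  t5 = min2(5, 8) = 5
  t6 = max2(5, 8) = 8
  t7 = max2(8, 3) = 8
  t8 = absv(8) = 8
  t9 = max2(8, 8) = 8

Propagation after the edit:
  t2: runs — a4 3->-3; result 8 (same value as before).
  t3: runs — a4 3->-3; result 11.
  t5: runs — t3 5->11; result 8.
  t6: runs — t5 5->8; result 8 (same value as before).
  t7: runs — a4 3->-3; result 8 (same value as before).
  t8: checked — values it read are unchanged (t7 unchanged); reused cached 8 without running.
  t9: checked — values it read are unchanged (t6 unchanged, t8 unchanged); reused cached 8 without running.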